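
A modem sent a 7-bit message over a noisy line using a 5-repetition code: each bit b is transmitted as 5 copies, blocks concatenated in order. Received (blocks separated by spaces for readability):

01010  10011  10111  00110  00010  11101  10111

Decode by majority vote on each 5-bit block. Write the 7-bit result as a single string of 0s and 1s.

0110011

Block 1 (01010): 2 ones → 0
Block 2 (10011): 3 ones → 1
Block 3 (10111): 4 ones → 1
Block 4 (00110): 2 ones → 0
Block 5 (00010): 1 one → 0
Block 6 (11101): 4 ones → 1
Block 7 (10111): 4 ones → 1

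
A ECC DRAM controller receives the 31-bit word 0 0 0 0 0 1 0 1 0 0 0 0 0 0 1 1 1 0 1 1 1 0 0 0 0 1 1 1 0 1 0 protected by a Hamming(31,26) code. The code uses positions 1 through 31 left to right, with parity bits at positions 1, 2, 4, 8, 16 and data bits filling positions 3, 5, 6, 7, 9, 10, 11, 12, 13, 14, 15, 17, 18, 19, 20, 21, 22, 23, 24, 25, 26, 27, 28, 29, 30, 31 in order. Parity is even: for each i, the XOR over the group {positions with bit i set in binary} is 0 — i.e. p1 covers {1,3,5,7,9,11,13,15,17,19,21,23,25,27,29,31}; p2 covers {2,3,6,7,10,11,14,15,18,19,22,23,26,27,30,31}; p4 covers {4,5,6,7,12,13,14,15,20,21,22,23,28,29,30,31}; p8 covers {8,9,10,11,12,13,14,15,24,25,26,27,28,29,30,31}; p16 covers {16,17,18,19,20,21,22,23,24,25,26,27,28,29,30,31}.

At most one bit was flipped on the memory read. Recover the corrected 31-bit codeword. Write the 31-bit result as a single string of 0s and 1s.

s1 (pos 1,3,5,7,9,11,13,15,17,19,21,23,25,27,29,31): 0⊕0⊕0⊕0⊕0⊕0⊕0⊕1⊕1⊕1⊕1⊕0⊕0⊕1⊕0⊕0 = 1
s2 (pos 2,3,6,7,10,11,14,15,18,19,22,23,26,27,30,31): 0⊕0⊕1⊕0⊕0⊕0⊕0⊕1⊕0⊕1⊕0⊕0⊕1⊕1⊕1⊕0 = 0
s4 (pos 4,5,6,7,12,13,14,15,20,21,22,23,28,29,30,31): 0⊕0⊕1⊕0⊕0⊕0⊕0⊕1⊕1⊕1⊕0⊕0⊕1⊕0⊕1⊕0 = 0
s8 (pos 8,9,10,11,12,13,14,15,24,25,26,27,28,29,30,31): 1⊕0⊕0⊕0⊕0⊕0⊕0⊕1⊕0⊕0⊕1⊕1⊕1⊕0⊕1⊕0 = 0
s16 (pos 16,17,18,19,20,21,22,23,24,25,26,27,28,29,30,31): 1⊕1⊕0⊕1⊕1⊕1⊕0⊕0⊕0⊕0⊕1⊕1⊕1⊕0⊕1⊕0 = 1
Syndrome s16…s1 = 10001 → error at position 17.
Flip position 17: 0000010100000011101110000111010 → 0000010100000011001110000111010

0000010100000011001110000111010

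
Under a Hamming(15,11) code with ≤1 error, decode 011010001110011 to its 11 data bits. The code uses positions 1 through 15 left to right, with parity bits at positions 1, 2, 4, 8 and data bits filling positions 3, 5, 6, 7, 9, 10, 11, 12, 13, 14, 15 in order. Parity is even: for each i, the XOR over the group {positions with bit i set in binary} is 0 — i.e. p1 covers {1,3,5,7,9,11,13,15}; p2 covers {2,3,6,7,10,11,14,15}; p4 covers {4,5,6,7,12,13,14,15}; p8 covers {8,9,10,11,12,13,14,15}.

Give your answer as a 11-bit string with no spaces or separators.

11001110111

s1 (pos 1,3,5,7,9,11,13,15): 0⊕1⊕1⊕0⊕1⊕1⊕0⊕1 = 1
s2 (pos 2,3,6,7,10,11,14,15): 1⊕1⊕0⊕0⊕1⊕1⊕1⊕1 = 0
s4 (pos 4,5,6,7,12,13,14,15): 0⊕1⊕0⊕0⊕0⊕0⊕1⊕1 = 1
s8 (pos 8,9,10,11,12,13,14,15): 0⊕1⊕1⊕1⊕0⊕0⊕1⊕1 = 1
Syndrome s8…s1 = 1101 → error at position 13.
Flip position 13: 011010001110011 → 011010001110111
Read data bits from positions 3,5,6,7,9,10,11,12,13,14,15: 11001110111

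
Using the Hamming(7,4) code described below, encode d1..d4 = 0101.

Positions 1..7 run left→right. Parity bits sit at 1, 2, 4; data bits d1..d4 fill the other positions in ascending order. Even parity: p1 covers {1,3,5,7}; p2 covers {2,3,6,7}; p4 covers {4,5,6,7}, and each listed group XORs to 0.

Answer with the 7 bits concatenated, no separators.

0100101

Place data at non-parity positions: p1 p2 0 p4 1 0 1
p1 (pos 1,3,5,7): XOR of data positions = 0⊕1⊕1 = 0
p2 (pos 2,3,6,7): XOR of data positions = 0⊕0⊕1 = 1
p4 (pos 4,5,6,7): XOR of data positions = 1⊕0⊕1 = 0
Codeword: 0100101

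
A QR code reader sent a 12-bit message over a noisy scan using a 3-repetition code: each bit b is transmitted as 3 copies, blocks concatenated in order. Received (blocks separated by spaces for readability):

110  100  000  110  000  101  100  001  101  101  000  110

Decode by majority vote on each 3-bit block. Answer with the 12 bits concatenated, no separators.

100101001101

Block 1 (110): 2 ones → 1
Block 2 (100): 1 one → 0
Block 3 (000): 0 ones → 0
Block 4 (110): 2 ones → 1
Block 5 (000): 0 ones → 0
Block 6 (101): 2 ones → 1
Block 7 (100): 1 one → 0
Block 8 (001): 1 one → 0
Block 9 (101): 2 ones → 1
Block 10 (101): 2 ones → 1
Block 11 (000): 0 ones → 0
Block 12 (110): 2 ones → 1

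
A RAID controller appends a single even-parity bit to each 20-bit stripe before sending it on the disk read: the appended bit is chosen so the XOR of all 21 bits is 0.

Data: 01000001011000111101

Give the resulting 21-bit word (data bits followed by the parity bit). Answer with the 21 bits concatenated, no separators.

010000010110001111011

XOR of the 20 data bits: 0⊕1⊕0⊕0⊕0⊕0⊕0⊕1⊕0⊕1⊕1⊕0⊕0⊕0⊕1⊕1⊕1⊕1⊕0⊕1 = 1
Parity bit = 1 (so all 21 bits XOR to 0).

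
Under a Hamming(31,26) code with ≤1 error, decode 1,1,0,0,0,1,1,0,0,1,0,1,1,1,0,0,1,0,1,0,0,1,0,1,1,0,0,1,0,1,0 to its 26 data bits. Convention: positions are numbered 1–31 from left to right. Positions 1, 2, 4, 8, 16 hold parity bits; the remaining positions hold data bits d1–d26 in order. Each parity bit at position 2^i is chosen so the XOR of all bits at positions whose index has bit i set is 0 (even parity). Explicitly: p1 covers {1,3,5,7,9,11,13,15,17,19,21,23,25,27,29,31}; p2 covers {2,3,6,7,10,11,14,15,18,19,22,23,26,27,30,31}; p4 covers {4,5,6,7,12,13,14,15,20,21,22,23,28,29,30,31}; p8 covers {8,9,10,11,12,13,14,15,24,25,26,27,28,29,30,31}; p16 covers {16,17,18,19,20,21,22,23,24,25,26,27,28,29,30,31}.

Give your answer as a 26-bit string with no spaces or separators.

s1 (pos 1,3,5,7,9,11,13,15,17,19,21,23,25,27,29,31): 1⊕0⊕0⊕1⊕0⊕0⊕1⊕0⊕1⊕1⊕0⊕0⊕1⊕0⊕0⊕0 = 0
s2 (pos 2,3,6,7,10,11,14,15,18,19,22,23,26,27,30,31): 1⊕0⊕1⊕1⊕1⊕0⊕1⊕0⊕0⊕1⊕1⊕0⊕0⊕0⊕1⊕0 = 0
s4 (pos 4,5,6,7,12,13,14,15,20,21,22,23,28,29,30,31): 0⊕0⊕1⊕1⊕1⊕1⊕1⊕0⊕0⊕0⊕1⊕0⊕1⊕0⊕1⊕0 = 0
s8 (pos 8,9,10,11,12,13,14,15,24,25,26,27,28,29,30,31): 0⊕0⊕1⊕0⊕1⊕1⊕1⊕0⊕1⊕1⊕0⊕0⊕1⊕0⊕1⊕0 = 0
s16 (pos 16,17,18,19,20,21,22,23,24,25,26,27,28,29,30,31): 0⊕1⊕0⊕1⊕0⊕0⊕1⊕0⊕1⊕1⊕0⊕0⊕1⊕0⊕1⊕0 = 1
Syndrome s16…s1 = 10000 → error at position 16.
Flip position 16: 1100011001011100101001011001010 → 1100011001011101101001011001010
Read data bits from positions 3,5,6,7,9,10,11,12,13,14,15,17,18,19,20,21,22,23,24,25,26,27,28,29,30,31: 00110101110101001011001010

00110101110101001011001010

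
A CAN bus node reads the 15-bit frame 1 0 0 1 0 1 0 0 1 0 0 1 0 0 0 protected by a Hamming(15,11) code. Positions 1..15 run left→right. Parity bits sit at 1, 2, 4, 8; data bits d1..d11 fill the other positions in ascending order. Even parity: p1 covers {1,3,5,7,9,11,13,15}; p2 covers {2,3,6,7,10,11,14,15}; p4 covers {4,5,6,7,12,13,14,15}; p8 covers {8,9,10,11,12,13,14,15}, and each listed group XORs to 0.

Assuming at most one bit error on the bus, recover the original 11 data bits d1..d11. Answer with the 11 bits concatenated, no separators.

s1 (pos 1,3,5,7,9,11,13,15): 1⊕0⊕0⊕0⊕1⊕0⊕0⊕0 = 0
s2 (pos 2,3,6,7,10,11,14,15): 0⊕0⊕1⊕0⊕0⊕0⊕0⊕0 = 1
s4 (pos 4,5,6,7,12,13,14,15): 1⊕0⊕1⊕0⊕1⊕0⊕0⊕0 = 1
s8 (pos 8,9,10,11,12,13,14,15): 0⊕1⊕0⊕0⊕1⊕0⊕0⊕0 = 0
Syndrome s8…s1 = 0110 → error at position 6.
Flip position 6: 100101001001000 → 100100001001000
Read data bits from positions 3,5,6,7,9,10,11,12,13,14,15: 00001001000

00001001000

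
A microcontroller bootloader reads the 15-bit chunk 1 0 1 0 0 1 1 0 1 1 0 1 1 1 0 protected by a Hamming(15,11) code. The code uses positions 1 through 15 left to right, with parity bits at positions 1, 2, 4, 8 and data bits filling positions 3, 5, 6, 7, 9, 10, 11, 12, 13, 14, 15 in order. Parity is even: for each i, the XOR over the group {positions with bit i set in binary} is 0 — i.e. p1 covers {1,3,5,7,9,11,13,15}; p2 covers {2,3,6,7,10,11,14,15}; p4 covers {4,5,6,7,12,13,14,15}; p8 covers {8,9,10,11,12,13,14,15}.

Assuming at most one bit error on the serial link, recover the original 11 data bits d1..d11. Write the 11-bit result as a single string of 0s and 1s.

s1 (pos 1,3,5,7,9,11,13,15): 1⊕1⊕0⊕1⊕1⊕0⊕1⊕0 = 1
s2 (pos 2,3,6,7,10,11,14,15): 0⊕1⊕1⊕1⊕1⊕0⊕1⊕0 = 1
s4 (pos 4,5,6,7,12,13,14,15): 0⊕0⊕1⊕1⊕1⊕1⊕1⊕0 = 1
s8 (pos 8,9,10,11,12,13,14,15): 0⊕1⊕1⊕0⊕1⊕1⊕1⊕0 = 1
Syndrome s8…s1 = 1111 → error at position 15.
Flip position 15: 101001101101110 → 101001101101111
Read data bits from positions 3,5,6,7,9,10,11,12,13,14,15: 10111101111

10111101111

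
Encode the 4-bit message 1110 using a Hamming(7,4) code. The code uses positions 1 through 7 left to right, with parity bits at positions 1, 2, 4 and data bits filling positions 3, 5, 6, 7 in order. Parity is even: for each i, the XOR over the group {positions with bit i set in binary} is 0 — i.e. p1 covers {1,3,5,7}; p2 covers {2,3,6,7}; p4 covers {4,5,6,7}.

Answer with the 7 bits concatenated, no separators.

Place data at non-parity positions: p1 p2 1 p4 1 1 0
p1 (pos 1,3,5,7): XOR of data positions = 1⊕1⊕0 = 0
p2 (pos 2,3,6,7): XOR of data positions = 1⊕1⊕0 = 0
p4 (pos 4,5,6,7): XOR of data positions = 1⊕1⊕0 = 0
Codeword: 0010110

0010110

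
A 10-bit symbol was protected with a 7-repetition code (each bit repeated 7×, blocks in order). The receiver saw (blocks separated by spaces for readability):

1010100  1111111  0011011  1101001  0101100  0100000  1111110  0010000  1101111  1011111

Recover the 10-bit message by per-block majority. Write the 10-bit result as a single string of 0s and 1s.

Block 1 (1010100): 3 ones → 0
Block 2 (1111111): 7 ones → 1
Block 3 (0011011): 4 ones → 1
Block 4 (1101001): 4 ones → 1
Block 5 (0101100): 3 ones → 0
Block 6 (0100000): 1 one → 0
Block 7 (1111110): 6 ones → 1
Block 8 (0010000): 1 one → 0
Block 9 (1101111): 6 ones → 1
Block 10 (1011111): 6 ones → 1

0111001011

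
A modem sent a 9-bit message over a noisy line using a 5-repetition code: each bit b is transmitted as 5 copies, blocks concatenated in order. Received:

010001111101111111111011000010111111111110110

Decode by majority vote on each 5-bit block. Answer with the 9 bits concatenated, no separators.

Block 1 (01000): 1 one → 0
Block 2 (11111): 5 ones → 1
Block 3 (01111): 4 ones → 1
Block 4 (11111): 5 ones → 1
Block 5 (10110): 3 ones → 1
Block 6 (00010): 1 one → 0
Block 7 (11111): 5 ones → 1
Block 8 (11111): 5 ones → 1
Block 9 (10110): 3 ones → 1

011110111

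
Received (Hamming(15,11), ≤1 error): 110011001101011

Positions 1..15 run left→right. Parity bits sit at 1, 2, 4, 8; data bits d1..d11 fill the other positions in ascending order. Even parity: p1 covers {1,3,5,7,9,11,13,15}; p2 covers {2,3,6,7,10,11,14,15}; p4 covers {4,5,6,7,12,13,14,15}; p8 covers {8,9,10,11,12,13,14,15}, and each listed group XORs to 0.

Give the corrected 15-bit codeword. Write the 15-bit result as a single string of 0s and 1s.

110011001101001

s1 (pos 1,3,5,7,9,11,13,15): 1⊕0⊕1⊕0⊕1⊕0⊕0⊕1 = 0
s2 (pos 2,3,6,7,10,11,14,15): 1⊕0⊕1⊕0⊕1⊕0⊕1⊕1 = 1
s4 (pos 4,5,6,7,12,13,14,15): 0⊕1⊕1⊕0⊕1⊕0⊕1⊕1 = 1
s8 (pos 8,9,10,11,12,13,14,15): 0⊕1⊕1⊕0⊕1⊕0⊕1⊕1 = 1
Syndrome s8…s1 = 1110 → error at position 14.
Flip position 14: 110011001101011 → 110011001101001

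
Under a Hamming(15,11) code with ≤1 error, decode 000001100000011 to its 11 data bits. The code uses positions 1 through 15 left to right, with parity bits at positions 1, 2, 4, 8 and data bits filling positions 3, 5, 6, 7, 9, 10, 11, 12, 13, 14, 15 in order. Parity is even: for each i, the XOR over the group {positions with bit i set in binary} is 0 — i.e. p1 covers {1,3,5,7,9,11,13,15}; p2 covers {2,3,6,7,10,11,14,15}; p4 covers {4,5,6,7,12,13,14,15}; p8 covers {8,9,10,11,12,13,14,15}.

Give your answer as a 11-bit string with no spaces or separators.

00110000011

s1 (pos 1,3,5,7,9,11,13,15): 0⊕0⊕0⊕1⊕0⊕0⊕0⊕1 = 0
s2 (pos 2,3,6,7,10,11,14,15): 0⊕0⊕1⊕1⊕0⊕0⊕1⊕1 = 0
s4 (pos 4,5,6,7,12,13,14,15): 0⊕0⊕1⊕1⊕0⊕0⊕1⊕1 = 0
s8 (pos 8,9,10,11,12,13,14,15): 0⊕0⊕0⊕0⊕0⊕0⊕1⊕1 = 0
Syndrome s8…s1 = 0000 → no error.
Read data bits from positions 3,5,6,7,9,10,11,12,13,14,15: 00110000011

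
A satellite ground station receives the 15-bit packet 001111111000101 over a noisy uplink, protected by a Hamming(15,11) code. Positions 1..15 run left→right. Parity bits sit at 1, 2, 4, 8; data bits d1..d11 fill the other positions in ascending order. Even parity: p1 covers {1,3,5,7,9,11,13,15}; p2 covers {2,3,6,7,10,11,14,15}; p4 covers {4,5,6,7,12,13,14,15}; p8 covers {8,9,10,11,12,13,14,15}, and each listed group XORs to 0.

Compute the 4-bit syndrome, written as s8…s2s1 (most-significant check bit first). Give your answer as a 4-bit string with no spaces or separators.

0000

s1 (pos 1,3,5,7,9,11,13,15): 0⊕1⊕1⊕1⊕1⊕0⊕1⊕1 = 0
s2 (pos 2,3,6,7,10,11,14,15): 0⊕1⊕1⊕1⊕0⊕0⊕0⊕1 = 0
s4 (pos 4,5,6,7,12,13,14,15): 1⊕1⊕1⊕1⊕0⊕1⊕0⊕1 = 0
s8 (pos 8,9,10,11,12,13,14,15): 1⊕1⊕0⊕0⊕0⊕1⊕0⊕1 = 0
Syndrome s8…s1 = 0000 → no error.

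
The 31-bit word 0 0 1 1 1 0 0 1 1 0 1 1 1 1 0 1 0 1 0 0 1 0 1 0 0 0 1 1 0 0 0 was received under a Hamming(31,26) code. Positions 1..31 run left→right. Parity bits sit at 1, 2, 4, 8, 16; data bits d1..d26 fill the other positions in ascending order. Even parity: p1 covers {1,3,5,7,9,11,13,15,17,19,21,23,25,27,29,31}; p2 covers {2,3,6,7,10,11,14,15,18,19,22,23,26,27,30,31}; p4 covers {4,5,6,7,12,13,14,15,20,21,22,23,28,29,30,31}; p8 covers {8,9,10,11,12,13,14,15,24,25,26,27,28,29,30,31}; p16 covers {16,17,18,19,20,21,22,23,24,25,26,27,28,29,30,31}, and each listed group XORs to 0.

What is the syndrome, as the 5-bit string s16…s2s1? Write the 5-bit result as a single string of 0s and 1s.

00000

s1 (pos 1,3,5,7,9,11,13,15,17,19,21,23,25,27,29,31): 0⊕1⊕1⊕0⊕1⊕1⊕1⊕0⊕0⊕0⊕1⊕1⊕0⊕1⊕0⊕0 = 0
s2 (pos 2,3,6,7,10,11,14,15,18,19,22,23,26,27,30,31): 0⊕1⊕0⊕0⊕0⊕1⊕1⊕0⊕1⊕0⊕0⊕1⊕0⊕1⊕0⊕0 = 0
s4 (pos 4,5,6,7,12,13,14,15,20,21,22,23,28,29,30,31): 1⊕1⊕0⊕0⊕1⊕1⊕1⊕0⊕0⊕1⊕0⊕1⊕1⊕0⊕0⊕0 = 0
s8 (pos 8,9,10,11,12,13,14,15,24,25,26,27,28,29,30,31): 1⊕1⊕0⊕1⊕1⊕1⊕1⊕0⊕0⊕0⊕0⊕1⊕1⊕0⊕0⊕0 = 0
s16 (pos 16,17,18,19,20,21,22,23,24,25,26,27,28,29,30,31): 1⊕0⊕1⊕0⊕0⊕1⊕0⊕1⊕0⊕0⊕0⊕1⊕1⊕0⊕0⊕0 = 0
Syndrome s16…s1 = 00000 → no error.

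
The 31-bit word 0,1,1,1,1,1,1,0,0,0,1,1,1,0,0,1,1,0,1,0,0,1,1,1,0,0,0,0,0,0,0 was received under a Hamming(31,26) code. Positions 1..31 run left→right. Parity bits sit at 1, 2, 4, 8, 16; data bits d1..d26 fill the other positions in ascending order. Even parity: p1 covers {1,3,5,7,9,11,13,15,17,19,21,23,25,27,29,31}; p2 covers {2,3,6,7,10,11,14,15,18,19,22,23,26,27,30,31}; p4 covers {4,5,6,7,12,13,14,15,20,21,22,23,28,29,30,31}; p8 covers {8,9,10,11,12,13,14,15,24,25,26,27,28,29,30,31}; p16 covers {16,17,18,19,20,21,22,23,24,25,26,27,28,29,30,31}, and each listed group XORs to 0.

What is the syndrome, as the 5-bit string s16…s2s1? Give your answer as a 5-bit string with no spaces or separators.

s1 (pos 1,3,5,7,9,11,13,15,17,19,21,23,25,27,29,31): 0⊕1⊕1⊕1⊕0⊕1⊕1⊕0⊕1⊕1⊕0⊕1⊕0⊕0⊕0⊕0 = 0
s2 (pos 2,3,6,7,10,11,14,15,18,19,22,23,26,27,30,31): 1⊕1⊕1⊕1⊕0⊕1⊕0⊕0⊕0⊕1⊕1⊕1⊕0⊕0⊕0⊕0 = 0
s4 (pos 4,5,6,7,12,13,14,15,20,21,22,23,28,29,30,31): 1⊕1⊕1⊕1⊕1⊕1⊕0⊕0⊕0⊕0⊕1⊕1⊕0⊕0⊕0⊕0 = 0
s8 (pos 8,9,10,11,12,13,14,15,24,25,26,27,28,29,30,31): 0⊕0⊕0⊕1⊕1⊕1⊕0⊕0⊕1⊕0⊕0⊕0⊕0⊕0⊕0⊕0 = 0
s16 (pos 16,17,18,19,20,21,22,23,24,25,26,27,28,29,30,31): 1⊕1⊕0⊕1⊕0⊕0⊕1⊕1⊕1⊕0⊕0⊕0⊕0⊕0⊕0⊕0 = 0
Syndrome s16…s1 = 00000 → no error.

00000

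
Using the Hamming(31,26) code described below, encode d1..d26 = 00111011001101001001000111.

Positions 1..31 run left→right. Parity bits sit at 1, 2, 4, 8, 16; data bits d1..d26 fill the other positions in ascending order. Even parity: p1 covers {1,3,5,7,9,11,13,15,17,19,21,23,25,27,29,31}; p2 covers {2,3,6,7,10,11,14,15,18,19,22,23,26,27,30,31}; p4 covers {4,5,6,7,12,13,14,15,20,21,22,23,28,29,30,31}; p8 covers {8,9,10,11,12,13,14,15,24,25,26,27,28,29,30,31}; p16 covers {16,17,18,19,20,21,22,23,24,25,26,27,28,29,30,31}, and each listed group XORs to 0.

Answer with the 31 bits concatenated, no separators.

Place data at non-parity positions: p1 p2 0 p4 0 1 1 p8 1 0 1 1 0 0 1 p16 1 0 1 0 0 1 0 0 1 0 0 0 1 1 1
p1 (pos 1,3,5,7,9,11,13,15,17,19,21,23,25,27,29,31): XOR of data positions = 0⊕0⊕1⊕1⊕1⊕0⊕1⊕1⊕1⊕0⊕0⊕1⊕0⊕1⊕1 = 1
p2 (pos 2,3,6,7,10,11,14,15,18,19,22,23,26,27,30,31): XOR of data positions = 0⊕1⊕1⊕0⊕1⊕0⊕1⊕0⊕1⊕1⊕0⊕0⊕0⊕1⊕1 = 0
p4 (pos 4,5,6,7,12,13,14,15,20,21,22,23,28,29,30,31): XOR of data positions = 0⊕1⊕1⊕1⊕0⊕0⊕1⊕0⊕0⊕1⊕0⊕0⊕1⊕1⊕1 = 0
p8 (pos 8,9,10,11,12,13,14,15,24,25,26,27,28,29,30,31): XOR of data positions = 1⊕0⊕1⊕1⊕0⊕0⊕1⊕0⊕1⊕0⊕0⊕0⊕1⊕1⊕1 = 0
p16 (pos 16,17,18,19,20,21,22,23,24,25,26,27,28,29,30,31): XOR of data positions = 1⊕0⊕1⊕0⊕0⊕1⊕0⊕0⊕1⊕0⊕0⊕0⊕1⊕1⊕1 = 1
Codeword: 1000011010110011101001001000111

1000011010110011101001001000111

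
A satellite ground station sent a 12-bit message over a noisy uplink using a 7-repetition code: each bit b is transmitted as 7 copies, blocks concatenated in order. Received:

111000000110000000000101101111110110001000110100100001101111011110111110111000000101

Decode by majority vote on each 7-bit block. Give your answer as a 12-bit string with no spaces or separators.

Block 1 (1110000): 3 ones → 0
Block 2 (0011000): 2 ones → 0
Block 3 (0000000): 0 ones → 0
Block 4 (1011011): 5 ones → 1
Block 5 (1111011): 6 ones → 1
Block 6 (0001000): 1 one → 0
Block 7 (1101001): 4 ones → 1
Block 8 (0000110): 2 ones → 0
Block 9 (1111011): 6 ones → 1
Block 10 (1101111): 6 ones → 1
Block 11 (1011100): 4 ones → 1
Block 12 (0000101): 2 ones → 0

000110101110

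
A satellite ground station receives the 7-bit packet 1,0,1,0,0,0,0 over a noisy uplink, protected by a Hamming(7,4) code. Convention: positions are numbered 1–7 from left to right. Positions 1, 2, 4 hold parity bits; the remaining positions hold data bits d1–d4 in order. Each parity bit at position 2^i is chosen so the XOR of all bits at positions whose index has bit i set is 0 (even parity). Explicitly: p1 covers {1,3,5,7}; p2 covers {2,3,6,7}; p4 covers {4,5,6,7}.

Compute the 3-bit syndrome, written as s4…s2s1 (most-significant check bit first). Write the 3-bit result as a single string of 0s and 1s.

s1 (pos 1,3,5,7): 1⊕1⊕0⊕0 = 0
s2 (pos 2,3,6,7): 0⊕1⊕0⊕0 = 1
s4 (pos 4,5,6,7): 0⊕0⊕0⊕0 = 0
Syndrome s4…s1 = 010 → error at position 2.

010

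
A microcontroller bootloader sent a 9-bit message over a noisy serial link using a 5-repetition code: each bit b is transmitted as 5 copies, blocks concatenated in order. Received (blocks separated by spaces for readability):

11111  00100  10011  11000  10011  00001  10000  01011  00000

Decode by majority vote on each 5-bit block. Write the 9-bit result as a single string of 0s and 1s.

Block 1 (11111): 5 ones → 1
Block 2 (00100): 1 one → 0
Block 3 (10011): 3 ones → 1
Block 4 (11000): 2 ones → 0
Block 5 (10011): 3 ones → 1
Block 6 (00001): 1 one → 0
Block 7 (10000): 1 one → 0
Block 8 (01011): 3 ones → 1
Block 9 (00000): 0 ones → 0

101010010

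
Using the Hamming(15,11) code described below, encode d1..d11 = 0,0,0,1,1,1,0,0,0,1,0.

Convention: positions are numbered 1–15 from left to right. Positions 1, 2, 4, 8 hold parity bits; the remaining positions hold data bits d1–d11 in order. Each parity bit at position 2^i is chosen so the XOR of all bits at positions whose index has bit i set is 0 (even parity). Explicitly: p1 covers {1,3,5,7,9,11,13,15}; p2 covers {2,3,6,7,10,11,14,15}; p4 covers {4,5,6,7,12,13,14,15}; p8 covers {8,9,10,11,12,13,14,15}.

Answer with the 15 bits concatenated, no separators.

Place data at non-parity positions: p1 p2 0 p4 0 0 1 p8 1 1 0 0 0 1 0
p1 (pos 1,3,5,7,9,11,13,15): XOR of data positions = 0⊕0⊕1⊕1⊕0⊕0⊕0 = 0
p2 (pos 2,3,6,7,10,11,14,15): XOR of data positions = 0⊕0⊕1⊕1⊕0⊕1⊕0 = 1
p4 (pos 4,5,6,7,12,13,14,15): XOR of data positions = 0⊕0⊕1⊕0⊕0⊕1⊕0 = 0
p8 (pos 8,9,10,11,12,13,14,15): XOR of data positions = 1⊕1⊕0⊕0⊕0⊕1⊕0 = 1
Codeword: 010000111100010

010000111100010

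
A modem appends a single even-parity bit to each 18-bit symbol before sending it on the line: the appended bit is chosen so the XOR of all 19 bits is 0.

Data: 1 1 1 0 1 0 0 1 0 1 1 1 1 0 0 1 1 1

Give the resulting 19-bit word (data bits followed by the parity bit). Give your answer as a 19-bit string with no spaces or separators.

1110100101111001110

XOR of the 18 data bits: 1⊕1⊕1⊕0⊕1⊕0⊕0⊕1⊕0⊕1⊕1⊕1⊕1⊕0⊕0⊕1⊕1⊕1 = 0
Parity bit = 0 (so all 19 bits XOR to 0).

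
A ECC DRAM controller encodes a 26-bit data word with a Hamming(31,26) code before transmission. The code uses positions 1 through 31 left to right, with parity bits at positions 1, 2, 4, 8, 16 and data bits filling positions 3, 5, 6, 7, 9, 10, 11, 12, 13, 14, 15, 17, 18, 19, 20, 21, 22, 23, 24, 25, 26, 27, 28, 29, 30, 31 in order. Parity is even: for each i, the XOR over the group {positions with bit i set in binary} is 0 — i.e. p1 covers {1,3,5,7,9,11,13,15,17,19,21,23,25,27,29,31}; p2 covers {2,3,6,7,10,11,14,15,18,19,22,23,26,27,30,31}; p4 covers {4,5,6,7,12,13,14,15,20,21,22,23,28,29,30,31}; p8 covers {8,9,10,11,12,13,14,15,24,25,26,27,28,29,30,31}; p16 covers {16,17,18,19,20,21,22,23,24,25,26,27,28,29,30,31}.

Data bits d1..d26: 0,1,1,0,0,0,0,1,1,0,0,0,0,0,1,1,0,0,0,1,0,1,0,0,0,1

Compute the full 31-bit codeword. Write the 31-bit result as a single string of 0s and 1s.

Place data at non-parity positions: p1 p2 0 p4 1 1 0 p8 0 0 0 1 1 0 0 p16 0 0 0 1 1 0 0 0 1 0 1 0 0 0 1
p1 (pos 1,3,5,7,9,11,13,15,17,19,21,23,25,27,29,31): XOR of data positions = 0⊕1⊕0⊕0⊕0⊕1⊕0⊕0⊕0⊕1⊕0⊕1⊕1⊕0⊕1 = 0
p2 (pos 2,3,6,7,10,11,14,15,18,19,22,23,26,27,30,31): XOR of data positions = 0⊕1⊕0⊕0⊕0⊕0⊕0⊕0⊕0⊕0⊕0⊕0⊕1⊕0⊕1 = 1
p4 (pos 4,5,6,7,12,13,14,15,20,21,22,23,28,29,30,31): XOR of data positions = 1⊕1⊕0⊕1⊕1⊕0⊕0⊕1⊕1⊕0⊕0⊕0⊕0⊕0⊕1 = 1
p8 (pos 8,9,10,11,12,13,14,15,24,25,26,27,28,29,30,31): XOR of data positions = 0⊕0⊕0⊕1⊕1⊕0⊕0⊕0⊕1⊕0⊕1⊕0⊕0⊕0⊕1 = 1
p16 (pos 16,17,18,19,20,21,22,23,24,25,26,27,28,29,30,31): XOR of data positions = 0⊕0⊕0⊕1⊕1⊕0⊕0⊕0⊕1⊕0⊕1⊕0⊕0⊕0⊕1 = 1
Codeword: 0101110100011001000110001010001

0101110100011001000110001010001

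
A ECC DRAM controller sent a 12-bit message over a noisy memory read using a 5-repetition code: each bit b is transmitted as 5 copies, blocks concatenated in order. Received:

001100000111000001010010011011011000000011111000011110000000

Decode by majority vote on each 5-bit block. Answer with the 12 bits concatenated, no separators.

000001001010

Block 1 (00110): 2 ones → 0
Block 2 (00001): 1 one → 0
Block 3 (11000): 2 ones → 0
Block 4 (00101): 2 ones → 0
Block 5 (00100): 1 one → 0
Block 6 (11011): 4 ones → 1
Block 7 (01100): 2 ones → 0
Block 8 (00000): 0 ones → 0
Block 9 (11111): 5 ones → 1
Block 10 (00001): 1 one → 0
Block 11 (11100): 3 ones → 1
Block 12 (00000): 0 ones → 0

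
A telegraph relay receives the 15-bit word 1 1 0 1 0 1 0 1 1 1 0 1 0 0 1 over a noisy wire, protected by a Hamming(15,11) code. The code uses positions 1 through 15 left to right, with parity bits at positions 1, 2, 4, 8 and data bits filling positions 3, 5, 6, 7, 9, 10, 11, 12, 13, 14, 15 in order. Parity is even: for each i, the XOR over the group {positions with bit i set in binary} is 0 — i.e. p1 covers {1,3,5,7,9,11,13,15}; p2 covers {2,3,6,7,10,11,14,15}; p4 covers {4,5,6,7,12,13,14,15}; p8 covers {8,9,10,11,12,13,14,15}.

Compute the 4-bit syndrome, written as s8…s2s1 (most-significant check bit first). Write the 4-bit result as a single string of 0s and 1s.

s1 (pos 1,3,5,7,9,11,13,15): 1⊕0⊕0⊕0⊕1⊕0⊕0⊕1 = 1
s2 (pos 2,3,6,7,10,11,14,15): 1⊕0⊕1⊕0⊕1⊕0⊕0⊕1 = 0
s4 (pos 4,5,6,7,12,13,14,15): 1⊕0⊕1⊕0⊕1⊕0⊕0⊕1 = 0
s8 (pos 8,9,10,11,12,13,14,15): 1⊕1⊕1⊕0⊕1⊕0⊕0⊕1 = 1
Syndrome s8…s1 = 1001 → error at position 9.

1001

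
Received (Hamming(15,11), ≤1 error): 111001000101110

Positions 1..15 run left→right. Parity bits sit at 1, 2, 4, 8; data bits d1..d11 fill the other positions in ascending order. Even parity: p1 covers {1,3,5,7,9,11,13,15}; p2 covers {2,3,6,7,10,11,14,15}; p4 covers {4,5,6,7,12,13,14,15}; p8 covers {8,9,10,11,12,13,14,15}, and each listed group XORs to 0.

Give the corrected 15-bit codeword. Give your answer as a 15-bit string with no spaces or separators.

110001000101110

s1 (pos 1,3,5,7,9,11,13,15): 1⊕1⊕0⊕0⊕0⊕0⊕1⊕0 = 1
s2 (pos 2,3,6,7,10,11,14,15): 1⊕1⊕1⊕0⊕1⊕0⊕1⊕0 = 1
s4 (pos 4,5,6,7,12,13,14,15): 0⊕0⊕1⊕0⊕1⊕1⊕1⊕0 = 0
s8 (pos 8,9,10,11,12,13,14,15): 0⊕0⊕1⊕0⊕1⊕1⊕1⊕0 = 0
Syndrome s8…s1 = 0011 → error at position 3.
Flip position 3: 111001000101110 → 110001000101110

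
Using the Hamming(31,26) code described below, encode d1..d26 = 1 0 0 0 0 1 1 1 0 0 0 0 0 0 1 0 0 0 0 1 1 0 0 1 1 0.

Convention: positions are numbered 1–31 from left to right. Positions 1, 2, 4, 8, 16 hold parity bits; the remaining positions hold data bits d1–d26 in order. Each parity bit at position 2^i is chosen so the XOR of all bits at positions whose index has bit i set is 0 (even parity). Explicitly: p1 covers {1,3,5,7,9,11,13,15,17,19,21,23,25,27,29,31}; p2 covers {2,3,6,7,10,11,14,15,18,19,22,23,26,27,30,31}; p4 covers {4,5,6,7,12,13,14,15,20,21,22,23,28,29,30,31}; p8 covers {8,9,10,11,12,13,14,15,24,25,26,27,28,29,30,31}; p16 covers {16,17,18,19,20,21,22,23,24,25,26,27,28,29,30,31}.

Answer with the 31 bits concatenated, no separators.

0110000101110001000100001100110

Place data at non-parity positions: p1 p2 1 p4 0 0 0 p8 0 1 1 1 0 0 0 p16 0 0 0 1 0 0 0 0 1 1 0 0 1 1 0
p1 (pos 1,3,5,7,9,11,13,15,17,19,21,23,25,27,29,31): XOR of data positions = 1⊕0⊕0⊕0⊕1⊕0⊕0⊕0⊕0⊕0⊕0⊕1⊕0⊕1⊕0 = 0
p2 (pos 2,3,6,7,10,11,14,15,18,19,22,23,26,27,30,31): XOR of data positions = 1⊕0⊕0⊕1⊕1⊕0⊕0⊕0⊕0⊕0⊕0⊕1⊕0⊕1⊕0 = 1
p4 (pos 4,5,6,7,12,13,14,15,20,21,22,23,28,29,30,31): XOR of data positions = 0⊕0⊕0⊕1⊕0⊕0⊕0⊕1⊕0⊕0⊕0⊕0⊕1⊕1⊕0 = 0
p8 (pos 8,9,10,11,12,13,14,15,24,25,26,27,28,29,30,31): XOR of data positions = 0⊕1⊕1⊕1⊕0⊕0⊕0⊕0⊕1⊕1⊕0⊕0⊕1⊕1⊕0 = 1
p16 (pos 16,17,18,19,20,21,22,23,24,25,26,27,28,29,30,31): XOR of data positions = 0⊕0⊕0⊕1⊕0⊕0⊕0⊕0⊕1⊕1⊕0⊕0⊕1⊕1⊕0 = 1
Codeword: 0110000101110001000100001100110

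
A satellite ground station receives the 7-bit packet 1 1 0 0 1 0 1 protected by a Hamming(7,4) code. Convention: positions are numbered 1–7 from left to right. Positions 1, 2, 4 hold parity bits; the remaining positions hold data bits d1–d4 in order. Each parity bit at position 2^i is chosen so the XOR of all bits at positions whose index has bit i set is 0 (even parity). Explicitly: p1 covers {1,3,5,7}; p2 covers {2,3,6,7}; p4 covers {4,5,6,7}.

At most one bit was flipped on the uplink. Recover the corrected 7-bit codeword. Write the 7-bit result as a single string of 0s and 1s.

s1 (pos 1,3,5,7): 1⊕0⊕1⊕1 = 1
s2 (pos 2,3,6,7): 1⊕0⊕0⊕1 = 0
s4 (pos 4,5,6,7): 0⊕1⊕0⊕1 = 0
Syndrome s4…s1 = 001 → error at position 1.
Flip position 1: 1100101 → 0100101

0100101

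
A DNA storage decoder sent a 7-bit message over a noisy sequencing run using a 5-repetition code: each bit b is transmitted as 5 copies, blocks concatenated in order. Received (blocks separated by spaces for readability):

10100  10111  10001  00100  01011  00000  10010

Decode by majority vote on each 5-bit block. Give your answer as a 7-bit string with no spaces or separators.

0100100

Block 1 (10100): 2 ones → 0
Block 2 (10111): 4 ones → 1
Block 3 (10001): 2 ones → 0
Block 4 (00100): 1 one → 0
Block 5 (01011): 3 ones → 1
Block 6 (00000): 0 ones → 0
Block 7 (10010): 2 ones → 0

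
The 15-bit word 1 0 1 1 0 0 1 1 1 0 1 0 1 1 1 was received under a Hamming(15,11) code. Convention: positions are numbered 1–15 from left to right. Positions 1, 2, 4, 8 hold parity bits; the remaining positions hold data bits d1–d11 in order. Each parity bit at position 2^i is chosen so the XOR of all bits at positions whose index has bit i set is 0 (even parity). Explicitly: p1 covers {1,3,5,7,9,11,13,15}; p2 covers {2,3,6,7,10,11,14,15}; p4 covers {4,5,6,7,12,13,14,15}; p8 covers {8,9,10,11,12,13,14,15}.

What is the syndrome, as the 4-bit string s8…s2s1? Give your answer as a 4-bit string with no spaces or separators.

0111

s1 (pos 1,3,5,7,9,11,13,15): 1⊕1⊕0⊕1⊕1⊕1⊕1⊕1 = 1
s2 (pos 2,3,6,7,10,11,14,15): 0⊕1⊕0⊕1⊕0⊕1⊕1⊕1 = 1
s4 (pos 4,5,6,7,12,13,14,15): 1⊕0⊕0⊕1⊕0⊕1⊕1⊕1 = 1
s8 (pos 8,9,10,11,12,13,14,15): 1⊕1⊕0⊕1⊕0⊕1⊕1⊕1 = 0
Syndrome s8…s1 = 0111 → error at position 7.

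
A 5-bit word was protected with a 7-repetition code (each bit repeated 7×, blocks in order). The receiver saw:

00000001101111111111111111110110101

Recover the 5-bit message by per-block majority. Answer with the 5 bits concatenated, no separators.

01111

Block 1 (0000000): 0 ones → 0
Block 2 (1101111): 6 ones → 1
Block 3 (1111111): 7 ones → 1
Block 4 (1111111): 7 ones → 1
Block 5 (0110101): 4 ones → 1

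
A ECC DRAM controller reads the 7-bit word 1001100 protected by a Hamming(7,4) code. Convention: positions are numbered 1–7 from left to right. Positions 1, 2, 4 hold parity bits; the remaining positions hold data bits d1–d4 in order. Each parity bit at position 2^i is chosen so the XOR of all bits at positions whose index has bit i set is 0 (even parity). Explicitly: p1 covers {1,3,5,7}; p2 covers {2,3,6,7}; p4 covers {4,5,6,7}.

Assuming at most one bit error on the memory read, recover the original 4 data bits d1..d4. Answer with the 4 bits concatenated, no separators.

0100

s1 (pos 1,3,5,7): 1⊕0⊕1⊕0 = 0
s2 (pos 2,3,6,7): 0⊕0⊕0⊕0 = 0
s4 (pos 4,5,6,7): 1⊕1⊕0⊕0 = 0
Syndrome s4…s1 = 000 → no error.
Read data bits from positions 3,5,6,7: 0100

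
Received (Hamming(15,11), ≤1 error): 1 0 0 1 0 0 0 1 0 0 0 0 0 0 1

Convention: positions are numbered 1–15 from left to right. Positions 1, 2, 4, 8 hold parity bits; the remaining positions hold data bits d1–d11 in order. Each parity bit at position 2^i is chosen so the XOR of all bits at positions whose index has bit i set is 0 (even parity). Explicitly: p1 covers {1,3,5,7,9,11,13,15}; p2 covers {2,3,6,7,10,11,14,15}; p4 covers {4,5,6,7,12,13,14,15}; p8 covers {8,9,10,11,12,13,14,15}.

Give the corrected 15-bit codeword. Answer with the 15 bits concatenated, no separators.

s1 (pos 1,3,5,7,9,11,13,15): 1⊕0⊕0⊕0⊕0⊕0⊕0⊕1 = 0
s2 (pos 2,3,6,7,10,11,14,15): 0⊕0⊕0⊕0⊕0⊕0⊕0⊕1 = 1
s4 (pos 4,5,6,7,12,13,14,15): 1⊕0⊕0⊕0⊕0⊕0⊕0⊕1 = 0
s8 (pos 8,9,10,11,12,13,14,15): 1⊕0⊕0⊕0⊕0⊕0⊕0⊕1 = 0
Syndrome s8…s1 = 0010 → error at position 2.
Flip position 2: 100100010000001 → 110100010000001

110100010000001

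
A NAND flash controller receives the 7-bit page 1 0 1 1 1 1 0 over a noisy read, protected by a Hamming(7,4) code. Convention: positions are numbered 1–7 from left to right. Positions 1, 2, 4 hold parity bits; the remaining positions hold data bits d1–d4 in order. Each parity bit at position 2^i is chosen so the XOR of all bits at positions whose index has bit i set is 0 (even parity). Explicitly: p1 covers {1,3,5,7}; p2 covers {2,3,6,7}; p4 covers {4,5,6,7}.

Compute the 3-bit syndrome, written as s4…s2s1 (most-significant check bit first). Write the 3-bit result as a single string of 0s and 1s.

s1 (pos 1,3,5,7): 1⊕1⊕1⊕0 = 1
s2 (pos 2,3,6,7): 0⊕1⊕1⊕0 = 0
s4 (pos 4,5,6,7): 1⊕1⊕1⊕0 = 1
Syndrome s4…s1 = 101 → error at position 5.

101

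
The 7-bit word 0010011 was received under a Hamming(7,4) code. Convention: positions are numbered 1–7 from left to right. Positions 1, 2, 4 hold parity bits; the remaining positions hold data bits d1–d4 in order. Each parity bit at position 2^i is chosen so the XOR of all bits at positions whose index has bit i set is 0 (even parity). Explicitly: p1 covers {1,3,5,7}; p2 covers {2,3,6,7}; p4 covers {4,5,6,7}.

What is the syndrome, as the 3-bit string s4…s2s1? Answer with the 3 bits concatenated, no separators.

s1 (pos 1,3,5,7): 0⊕1⊕0⊕1 = 0
s2 (pos 2,3,6,7): 0⊕1⊕1⊕1 = 1
s4 (pos 4,5,6,7): 0⊕0⊕1⊕1 = 0
Syndrome s4…s1 = 010 → error at position 2.

010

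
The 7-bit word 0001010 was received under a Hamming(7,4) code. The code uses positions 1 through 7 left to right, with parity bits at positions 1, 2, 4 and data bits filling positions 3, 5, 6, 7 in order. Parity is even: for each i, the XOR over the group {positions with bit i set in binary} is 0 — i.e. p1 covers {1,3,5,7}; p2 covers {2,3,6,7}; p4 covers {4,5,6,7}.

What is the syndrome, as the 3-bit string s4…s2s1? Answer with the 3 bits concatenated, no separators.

010

s1 (pos 1,3,5,7): 0⊕0⊕0⊕0 = 0
s2 (pos 2,3,6,7): 0⊕0⊕1⊕0 = 1
s4 (pos 4,5,6,7): 1⊕0⊕1⊕0 = 0
Syndrome s4…s1 = 010 → error at position 2.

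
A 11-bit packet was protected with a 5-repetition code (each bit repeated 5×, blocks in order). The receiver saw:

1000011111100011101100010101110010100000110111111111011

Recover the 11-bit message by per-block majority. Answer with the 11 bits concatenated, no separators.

01010100111

Block 1 (10000): 1 one → 0
Block 2 (11111): 5 ones → 1
Block 3 (10001): 2 ones → 0
Block 4 (11011): 4 ones → 1
Block 5 (00010): 1 one → 0
Block 6 (10111): 4 ones → 1
Block 7 (00101): 2 ones → 0
Block 8 (00000): 0 ones → 0
Block 9 (11011): 4 ones → 1
Block 10 (11111): 5 ones → 1
Block 11 (11011): 4 ones → 1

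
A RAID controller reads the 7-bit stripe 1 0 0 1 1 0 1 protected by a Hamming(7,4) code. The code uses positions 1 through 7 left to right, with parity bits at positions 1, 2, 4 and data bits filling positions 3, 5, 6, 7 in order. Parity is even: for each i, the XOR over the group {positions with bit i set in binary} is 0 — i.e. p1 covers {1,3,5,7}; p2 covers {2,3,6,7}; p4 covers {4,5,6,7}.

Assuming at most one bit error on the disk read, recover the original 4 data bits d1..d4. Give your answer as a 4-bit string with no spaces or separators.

s1 (pos 1,3,5,7): 1⊕0⊕1⊕1 = 1
s2 (pos 2,3,6,7): 0⊕0⊕0⊕1 = 1
s4 (pos 4,5,6,7): 1⊕1⊕0⊕1 = 1
Syndrome s4…s1 = 111 → error at position 7.
Flip position 7: 1001101 → 1001100
Read data bits from positions 3,5,6,7: 0100

0100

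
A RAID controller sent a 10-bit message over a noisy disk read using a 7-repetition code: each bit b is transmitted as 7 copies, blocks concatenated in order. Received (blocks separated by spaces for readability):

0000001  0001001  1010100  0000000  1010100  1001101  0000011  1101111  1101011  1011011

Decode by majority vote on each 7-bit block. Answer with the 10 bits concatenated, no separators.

0000010111

Block 1 (0000001): 1 one → 0
Block 2 (0001001): 2 ones → 0
Block 3 (1010100): 3 ones → 0
Block 4 (0000000): 0 ones → 0
Block 5 (1010100): 3 ones → 0
Block 6 (1001101): 4 ones → 1
Block 7 (0000011): 2 ones → 0
Block 8 (1101111): 6 ones → 1
Block 9 (1101011): 5 ones → 1
Block 10 (1011011): 5 ones → 1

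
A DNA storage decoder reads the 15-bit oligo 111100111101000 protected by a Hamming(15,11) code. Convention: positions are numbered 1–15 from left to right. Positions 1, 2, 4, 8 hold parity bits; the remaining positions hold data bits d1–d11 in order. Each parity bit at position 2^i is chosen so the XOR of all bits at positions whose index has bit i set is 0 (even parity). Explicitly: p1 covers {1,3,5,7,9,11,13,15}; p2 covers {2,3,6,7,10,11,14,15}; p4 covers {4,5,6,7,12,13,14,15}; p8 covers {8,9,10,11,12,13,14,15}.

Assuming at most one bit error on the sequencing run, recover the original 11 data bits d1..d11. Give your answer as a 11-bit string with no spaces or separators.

10011101000

s1 (pos 1,3,5,7,9,11,13,15): 1⊕1⊕0⊕1⊕1⊕0⊕0⊕0 = 0
s2 (pos 2,3,6,7,10,11,14,15): 1⊕1⊕0⊕1⊕1⊕0⊕0⊕0 = 0
s4 (pos 4,5,6,7,12,13,14,15): 1⊕0⊕0⊕1⊕1⊕0⊕0⊕0 = 1
s8 (pos 8,9,10,11,12,13,14,15): 1⊕1⊕1⊕0⊕1⊕0⊕0⊕0 = 0
Syndrome s8…s1 = 0100 → error at position 4.
Flip position 4: 111100111101000 → 111000111101000
Read data bits from positions 3,5,6,7,9,10,11,12,13,14,15: 10011101000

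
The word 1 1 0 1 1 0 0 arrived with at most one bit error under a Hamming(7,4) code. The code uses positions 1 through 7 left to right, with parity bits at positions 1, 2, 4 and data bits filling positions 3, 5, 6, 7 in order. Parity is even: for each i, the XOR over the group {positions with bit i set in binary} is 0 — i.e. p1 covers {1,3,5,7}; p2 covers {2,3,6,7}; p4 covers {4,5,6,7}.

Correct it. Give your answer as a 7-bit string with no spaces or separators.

1001100

s1 (pos 1,3,5,7): 1⊕0⊕1⊕0 = 0
s2 (pos 2,3,6,7): 1⊕0⊕0⊕0 = 1
s4 (pos 4,5,6,7): 1⊕1⊕0⊕0 = 0
Syndrome s4…s1 = 010 → error at position 2.
Flip position 2: 1101100 → 1001100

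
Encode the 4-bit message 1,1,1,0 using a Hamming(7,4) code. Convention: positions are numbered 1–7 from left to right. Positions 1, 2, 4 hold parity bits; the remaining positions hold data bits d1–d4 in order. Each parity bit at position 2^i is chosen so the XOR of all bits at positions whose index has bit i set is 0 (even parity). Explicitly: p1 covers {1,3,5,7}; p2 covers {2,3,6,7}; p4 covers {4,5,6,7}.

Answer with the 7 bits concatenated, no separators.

0010110

Place data at non-parity positions: p1 p2 1 p4 1 1 0
p1 (pos 1,3,5,7): XOR of data positions = 1⊕1⊕0 = 0
p2 (pos 2,3,6,7): XOR of data positions = 1⊕1⊕0 = 0
p4 (pos 4,5,6,7): XOR of data positions = 1⊕1⊕0 = 0
Codeword: 0010110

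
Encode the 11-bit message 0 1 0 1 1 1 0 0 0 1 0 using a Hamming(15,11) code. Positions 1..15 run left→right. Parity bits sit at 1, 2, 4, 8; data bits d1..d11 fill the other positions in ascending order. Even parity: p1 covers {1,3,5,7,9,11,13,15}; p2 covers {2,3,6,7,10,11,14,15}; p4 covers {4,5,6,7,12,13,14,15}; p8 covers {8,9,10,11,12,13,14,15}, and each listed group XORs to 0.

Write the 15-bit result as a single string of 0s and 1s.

Place data at non-parity positions: p1 p2 0 p4 1 0 1 p8 1 1 0 0 0 1 0
p1 (pos 1,3,5,7,9,11,13,15): XOR of data positions = 0⊕1⊕1⊕1⊕0⊕0⊕0 = 1
p2 (pos 2,3,6,7,10,11,14,15): XOR of data positions = 0⊕0⊕1⊕1⊕0⊕1⊕0 = 1
p4 (pos 4,5,6,7,12,13,14,15): XOR of data positions = 1⊕0⊕1⊕0⊕0⊕1⊕0 = 1
p8 (pos 8,9,10,11,12,13,14,15): XOR of data positions = 1⊕1⊕0⊕0⊕0⊕1⊕0 = 1
Codeword: 110110111100010

110110111100010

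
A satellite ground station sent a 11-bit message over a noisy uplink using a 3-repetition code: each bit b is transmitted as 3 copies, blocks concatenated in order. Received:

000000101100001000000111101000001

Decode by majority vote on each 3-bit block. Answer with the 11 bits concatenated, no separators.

Block 1 (000): 0 ones → 0
Block 2 (000): 0 ones → 0
Block 3 (101): 2 ones → 1
Block 4 (100): 1 one → 0
Block 5 (001): 1 one → 0
Block 6 (000): 0 ones → 0
Block 7 (000): 0 ones → 0
Block 8 (111): 3 ones → 1
Block 9 (101): 2 ones → 1
Block 10 (000): 0 ones → 0
Block 11 (001): 1 one → 0

00100001100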